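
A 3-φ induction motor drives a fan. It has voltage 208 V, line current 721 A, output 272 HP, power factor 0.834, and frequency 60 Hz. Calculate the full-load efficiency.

P_out = 272 × 746 = 202912 W
P_in = √3·V_L·I_L·cosφ = 1.732 × 208 × 721 × 0.834 = 216627 W
η = P_out / P_in = 202912 / 216627 = 0.937 = 93.7%

93.7 %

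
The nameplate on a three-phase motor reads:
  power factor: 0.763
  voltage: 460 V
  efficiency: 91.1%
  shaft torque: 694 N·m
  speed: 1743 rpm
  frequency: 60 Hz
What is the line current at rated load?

229 A

ω = 2π×1743/60 = 182.5 rad/s; P_out = τω = 694 × 182.5 = 126655 W
P_in = P_out / η = 126655 / 0.911 = 139029 W
I_L = P_in / (√3·V_L·cosφ) = 139029 / (1.732 × 460 × 0.763) = 229 A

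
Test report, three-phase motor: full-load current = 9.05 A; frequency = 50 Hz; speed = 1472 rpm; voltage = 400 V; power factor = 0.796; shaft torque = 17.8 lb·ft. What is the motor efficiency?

τ = 17.8 lb·ft × 1.356 = 24.14 N·m
ω = 2π × 1472/60 = 154.1 rad/s; P_out = τω = 24.14 × 154.1 = 3720 W
P_in = √3·V_L·I_L·cosφ = 1.732 × 400 × 9.05 × 0.796 = 4991 W
η = P_out / P_in = 3720 / 4991 = 0.745 = 74.5%

74.5 %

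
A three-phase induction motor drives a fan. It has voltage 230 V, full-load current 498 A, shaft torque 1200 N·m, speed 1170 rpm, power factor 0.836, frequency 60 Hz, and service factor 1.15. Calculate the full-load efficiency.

ω = 2π × 1170/60 = 122.5 rad/s; P_out = τω = 1200 × 122.5 = 147000 W
P_in = √3·V_L·I_L·cosφ = 1.732 × 230 × 498 × 0.836 = 165848 W
η = P_out / P_in = 147000 / 165848 = 0.886 = 88.6%

88.6 %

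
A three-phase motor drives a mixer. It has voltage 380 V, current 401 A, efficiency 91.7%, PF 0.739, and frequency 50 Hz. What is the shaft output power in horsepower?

P_in = √3·V·I·cosφ = 1.732 × 380 × 401 × 0.739 = 195038 W
P_out = η·P_in = 0.917 × 195038 = 178850 W
= 178850/746 = 240 HP

240 HP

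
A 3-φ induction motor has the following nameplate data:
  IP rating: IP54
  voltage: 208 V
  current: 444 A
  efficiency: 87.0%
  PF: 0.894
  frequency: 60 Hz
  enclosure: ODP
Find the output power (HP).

P_in = √3·V·I·cosφ = 1.732 × 208 × 444 × 0.894 = 142999 W
P_out = η·P_in = 0.87 × 142999 = 124409 W
= 124409/746 = 167 HP

167 HP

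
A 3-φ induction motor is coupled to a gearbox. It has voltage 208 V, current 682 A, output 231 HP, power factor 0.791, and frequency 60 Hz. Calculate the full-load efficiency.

88.7 %

P_out = 231 × 746 = 172326 W
P_in = √3·V_L·I_L·cosφ = 1.732 × 208 × 682 × 0.791 = 194344 W
η = P_out / P_in = 172326 / 194344 = 0.887 = 88.7%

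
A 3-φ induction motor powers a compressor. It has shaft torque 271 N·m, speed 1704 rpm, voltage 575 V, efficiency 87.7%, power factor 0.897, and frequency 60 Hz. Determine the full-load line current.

61.7 A

ω = 2π×1704/60 = 178.4 rad/s; P_out = τω = 271 × 178.4 = 48346 W
P_in = P_out / η = 48346 / 0.877 = 55127 W
I_L = P_in / (√3·V_L·cosφ) = 55127 / (1.732 × 575 × 0.897) = 61.7 A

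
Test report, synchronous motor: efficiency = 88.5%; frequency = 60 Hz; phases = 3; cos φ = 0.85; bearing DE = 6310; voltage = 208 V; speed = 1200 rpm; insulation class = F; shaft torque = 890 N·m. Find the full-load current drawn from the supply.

ω = 2π×1200/60 = 125.7 rad/s; P_out = τω = 890 × 125.7 = 111873 W
P_in = P_out / η = 111873 / 0.885 = 126410 W
I_L = P_in / (√3·V_L·cosφ) = 126410 / (1.732 × 208 × 0.85) = 413 A

413 A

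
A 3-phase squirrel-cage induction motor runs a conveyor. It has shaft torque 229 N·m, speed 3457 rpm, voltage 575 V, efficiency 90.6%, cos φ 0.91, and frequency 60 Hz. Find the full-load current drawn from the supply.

101 A

ω = 2π×3457/60 = 362 rad/s; P_out = τω = 229 × 362 = 82898 W
P_in = P_out / η = 82898 / 0.906 = 91499 W
I_L = P_in / (√3·V_L·cosφ) = 91499 / (1.732 × 575 × 0.91) = 101 A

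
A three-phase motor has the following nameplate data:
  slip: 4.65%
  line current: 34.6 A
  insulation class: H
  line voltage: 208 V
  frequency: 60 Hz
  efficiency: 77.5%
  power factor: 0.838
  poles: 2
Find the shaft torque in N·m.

P_in = √3·V·I·cosφ = 1.732 × 208 × 34.6 × 0.838 = 10446 W
P_out = η·P_in = 0.775 × 10446 = 8096 W
n_s = 120×60/2 = 3600 rpm; n = 3600×(1−0.0465) = 3433 rpm
ω = 2π×3433/60 = 359.5 rad/s
τ = P_out/ω = 8096/359.5 = 22.5 N·m

22.5 N·m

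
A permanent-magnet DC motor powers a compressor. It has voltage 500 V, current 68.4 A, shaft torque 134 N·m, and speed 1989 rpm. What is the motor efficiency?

ω = 2π × 1989/60 = 208.3 rad/s; P_out = τω = 134 × 208.3 = 27912 W
P_in = V·I = 500 × 68.4 = 34200 W
η = P_out / P_in = 27912 / 34200 = 0.816 = 81.6%

81.6 %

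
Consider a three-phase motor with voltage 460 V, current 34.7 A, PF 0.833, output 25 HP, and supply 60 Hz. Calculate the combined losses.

P_in = √3·V·I·cosφ = 1.732×460×34.7×0.833 = 23029 W
P_out = 25×746 = 18650 W
Losses = P_in − P_out = 23029 − 18650 = 4379 W

4.38 kW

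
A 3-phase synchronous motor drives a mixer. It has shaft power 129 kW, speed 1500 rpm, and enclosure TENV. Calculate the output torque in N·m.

821 N·m

ω = 2π × 1500/60 = 157.1 rad/s
τ = P/ω = 129000/157.1 = 821 N·m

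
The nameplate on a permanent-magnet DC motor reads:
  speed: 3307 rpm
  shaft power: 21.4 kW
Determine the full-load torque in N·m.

61.8 N·m

ω = 2π × 3307/60 = 346.3 rad/s
τ = P/ω = 21400/346.3 = 61.8 N·m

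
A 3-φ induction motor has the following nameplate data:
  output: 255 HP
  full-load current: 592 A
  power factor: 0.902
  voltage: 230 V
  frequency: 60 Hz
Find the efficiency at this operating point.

P_out = 255 × 746 = 190230 W
P_in = √3·V_L·I_L·cosφ = 1.732 × 230 × 592 × 0.902 = 212718 W
η = P_out / P_in = 190230 / 212718 = 0.894 = 89.4%

89.4 %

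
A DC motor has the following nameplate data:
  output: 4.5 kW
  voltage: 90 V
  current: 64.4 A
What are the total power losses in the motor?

P_in = V·I = 90×64.4 = 5796 W
P_out = 4500 W
Losses = P_in − P_out = 5796 − 4500 = 1296 W

1300 W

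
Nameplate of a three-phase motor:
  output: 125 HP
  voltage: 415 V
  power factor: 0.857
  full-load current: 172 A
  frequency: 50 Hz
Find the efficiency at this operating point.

P_out = 125 × 746 = 93250 W
P_in = √3·V_L·I_L·cosφ = 1.732 × 415 × 172 × 0.857 = 105951 W
η = P_out / P_in = 93250 / 105951 = 0.880 = 88.0%

88.0 %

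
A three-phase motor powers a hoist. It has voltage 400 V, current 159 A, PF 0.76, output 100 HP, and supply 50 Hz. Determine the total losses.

P_in = √3·V·I·cosφ = 1.732×400×159×0.76 = 83718 W
P_out = 100×746 = 74600 W
Losses = P_in − P_out = 83718 − 74600 = 9118 W

9120 W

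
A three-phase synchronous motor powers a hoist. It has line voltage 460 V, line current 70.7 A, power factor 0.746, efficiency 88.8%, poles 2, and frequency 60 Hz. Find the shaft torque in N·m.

99 N·m

P_in = √3·V·I·cosφ = 1.732 × 460 × 70.7 × 0.746 = 42021 W
P_out = η·P_in = 0.888 × 42021 = 37315 W
n = n_s = 120×60/2 = 3600 rpm (synchronous)
ω = 2π×3600/60 = 377 rad/s
τ = P_out/ω = 37315/377 = 99 N·m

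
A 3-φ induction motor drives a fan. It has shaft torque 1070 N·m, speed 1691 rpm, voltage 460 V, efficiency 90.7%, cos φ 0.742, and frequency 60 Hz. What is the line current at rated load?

ω = 2π×1691/60 = 177.1 rad/s; P_out = τω = 1070 × 177.1 = 189497 W
P_in = P_out / η = 189497 / 0.907 = 208927 W
I_L = P_in / (√3·V_L·cosφ) = 208927 / (1.732 × 460 × 0.742) = 353 A

353 A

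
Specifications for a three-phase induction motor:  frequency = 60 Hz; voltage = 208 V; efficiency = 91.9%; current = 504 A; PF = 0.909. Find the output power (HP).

203 HP

P_in = √3·V·I·cosφ = 1.732 × 208 × 504 × 0.909 = 165046 W
P_out = η·P_in = 0.919 × 165046 = 151677 W
= 151677/746 = 203 HP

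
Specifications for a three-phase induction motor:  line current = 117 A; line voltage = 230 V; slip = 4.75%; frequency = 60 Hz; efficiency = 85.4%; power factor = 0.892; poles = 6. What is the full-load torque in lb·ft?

P_in = √3·V·I·cosφ = 1.732 × 230 × 117 × 0.892 = 41574 W
P_out = η·P_in = 0.854 × 41574 = 35504 W
n_s = 120×60/6 = 1200 rpm; n = 1200×(1−0.0475) = 1143 rpm
ω = 2π×1143/60 = 119.7 rad/s
τ = P_out/ω = 35504/119.7 = 296.6 N·m
In lb·ft: 296.6/1.356 = 219 lb·ft

219 lb·ft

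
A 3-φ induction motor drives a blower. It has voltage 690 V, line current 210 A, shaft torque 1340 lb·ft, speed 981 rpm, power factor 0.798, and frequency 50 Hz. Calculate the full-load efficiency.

93.2 %

τ = 1340 lb·ft × 1.356 = 1817 N·m
ω = 2π × 981/60 = 102.7 rad/s; P_out = τω = 1817 × 102.7 = 186606 W
P_in = √3·V_L·I_L·cosφ = 1.732 × 690 × 210 × 0.798 = 200272 W
η = P_out / P_in = 186606 / 200272 = 0.932 = 93.2%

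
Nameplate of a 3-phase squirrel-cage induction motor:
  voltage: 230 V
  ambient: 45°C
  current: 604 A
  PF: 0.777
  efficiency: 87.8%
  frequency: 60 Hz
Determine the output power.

164 kW

P_in = √3·V·I·cosφ = 1.732 × 230 × 604 × 0.777 = 186954 W
P_out = η·P_in = 0.878 × 186954 = 164146 W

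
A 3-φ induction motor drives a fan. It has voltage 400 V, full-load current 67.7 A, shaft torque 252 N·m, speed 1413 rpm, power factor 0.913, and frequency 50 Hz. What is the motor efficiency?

87.1 %

ω = 2π × 1413/60 = 148 rad/s; P_out = τω = 252 × 148 = 37296 W
P_in = √3·V_L·I_L·cosφ = 1.732 × 400 × 67.7 × 0.913 = 42822 W
η = P_out / P_in = 37296 / 42822 = 0.871 = 87.1%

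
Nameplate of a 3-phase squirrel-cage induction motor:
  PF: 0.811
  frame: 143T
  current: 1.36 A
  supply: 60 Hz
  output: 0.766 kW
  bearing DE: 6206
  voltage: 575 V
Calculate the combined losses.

P_in = √3·V·I·cosφ = 1.732×575×1.36×0.811 = 1098 W
P_out = 766 W
Losses = P_in − P_out = 1098 − 766 = 332 W

332 W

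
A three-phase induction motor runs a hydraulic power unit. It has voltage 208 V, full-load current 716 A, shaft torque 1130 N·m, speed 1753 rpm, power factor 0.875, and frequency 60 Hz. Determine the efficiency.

91.9 %

ω = 2π × 1753/60 = 183.6 rad/s; P_out = τω = 1130 × 183.6 = 207468 W
P_in = √3·V_L·I_L·cosφ = 1.732 × 208 × 716 × 0.875 = 225700 W
η = P_out / P_in = 207468 / 225700 = 0.919 = 91.9%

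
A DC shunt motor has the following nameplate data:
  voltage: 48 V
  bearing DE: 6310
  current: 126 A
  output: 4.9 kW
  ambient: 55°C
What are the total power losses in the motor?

P_in = V·I = 48×126 = 6048 W
P_out = 4900 W
Losses = P_in − P_out = 6048 − 4900 = 1148 W

1150 W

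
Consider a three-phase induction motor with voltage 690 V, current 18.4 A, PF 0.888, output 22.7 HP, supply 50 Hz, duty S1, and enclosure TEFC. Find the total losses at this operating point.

P_in = √3·V·I·cosφ = 1.732×690×18.4×0.888 = 19527 W
P_out = 22.7×746 = 16934 W
Losses = P_in − P_out = 19527 − 16934 = 2593 W

2.59 kW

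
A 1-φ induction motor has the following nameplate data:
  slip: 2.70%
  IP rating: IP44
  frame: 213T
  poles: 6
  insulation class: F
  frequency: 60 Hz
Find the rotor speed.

n_s = 120f/p = 120×60/6 = 1200 rpm
n = n_s(1 − s) = 1200 × (1 − 0.027) = 1168 rpm

1168 rpm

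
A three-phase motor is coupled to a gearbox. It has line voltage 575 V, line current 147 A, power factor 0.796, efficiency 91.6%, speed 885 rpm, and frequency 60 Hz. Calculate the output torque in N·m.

1150 N·m

P_in = √3·V·I·cosφ = 1.732 × 575 × 147 × 0.796 = 116532 W
P_out = η·P_in = 0.916 × 116532 = 106743 W
n = 885 rpm
ω = 2π×885/60 = 92.68 rad/s
τ = P_out/ω = 106743/92.68 = 1150 N·m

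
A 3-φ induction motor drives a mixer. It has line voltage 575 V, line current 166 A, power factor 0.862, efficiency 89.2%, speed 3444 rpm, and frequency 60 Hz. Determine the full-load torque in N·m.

P_in = √3·V·I·cosφ = 1.732 × 575 × 166 × 0.862 = 142505 W
P_out = η·P_in = 0.892 × 142505 = 127114 W
n = 3444 rpm
ω = 2π×3444/60 = 360.7 rad/s
τ = P_out/ω = 127114/360.7 = 352 N·m

352 N·m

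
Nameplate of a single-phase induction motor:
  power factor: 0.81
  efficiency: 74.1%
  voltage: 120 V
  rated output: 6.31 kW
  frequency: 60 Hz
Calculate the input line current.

P_out = 6.31 kW = 6310 W
P_in = P_out / η = 6310 / 0.741 = 8516 W
I = P_in / (V·cosφ) = 8516 / (120 × 0.81) = 87.6 A

87.6 A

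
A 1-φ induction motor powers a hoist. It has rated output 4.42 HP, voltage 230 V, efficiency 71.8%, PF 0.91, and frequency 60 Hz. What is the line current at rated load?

21.9 A

P_out = 4.42 × 746 = 3297 W
P_in = P_out / η = 3297 / 0.718 = 4592 W
I = P_in / (V·cosφ) = 4592 / (230 × 0.91) = 21.9 A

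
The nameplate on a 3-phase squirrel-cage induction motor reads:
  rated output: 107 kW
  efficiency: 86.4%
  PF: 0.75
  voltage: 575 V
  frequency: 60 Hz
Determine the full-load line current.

166 A

P_out = 107 kW = 107000 W
P_in = P_out / η = 107000 / 0.864 = 123843 W
I_L = P_in / (√3·V_L·cosφ) = 123843 / (1.732 × 575 × 0.75) = 166 A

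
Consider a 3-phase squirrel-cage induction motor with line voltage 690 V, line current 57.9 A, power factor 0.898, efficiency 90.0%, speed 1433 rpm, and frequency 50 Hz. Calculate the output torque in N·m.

P_in = √3·V·I·cosφ = 1.732 × 690 × 57.9 × 0.898 = 62137 W
P_out = η·P_in = 0.9 × 62137 = 55923 W
n = 1433 rpm
ω = 2π×1433/60 = 150.1 rad/s
τ = P_out/ω = 55923/150.1 = 373 N·m

373 N·m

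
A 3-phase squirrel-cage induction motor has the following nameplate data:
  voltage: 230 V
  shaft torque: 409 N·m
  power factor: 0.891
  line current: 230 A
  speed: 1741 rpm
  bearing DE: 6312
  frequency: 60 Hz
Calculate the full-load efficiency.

91.3 %

ω = 2π × 1741/60 = 182.3 rad/s; P_out = τω = 409 × 182.3 = 74561 W
P_in = √3·V_L·I_L·cosφ = 1.732 × 230 × 230 × 0.891 = 81636 W
η = P_out / P_in = 74561 / 81636 = 0.913 = 91.3%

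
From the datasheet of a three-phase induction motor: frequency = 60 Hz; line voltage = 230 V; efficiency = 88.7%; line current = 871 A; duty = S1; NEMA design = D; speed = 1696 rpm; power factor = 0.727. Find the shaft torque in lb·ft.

P_in = √3·V·I·cosφ = 1.732 × 230 × 871 × 0.727 = 252248 W
P_out = η·P_in = 0.887 × 252248 = 223744 W
n = 1696 rpm
ω = 2π×1696/60 = 177.6 rad/s
τ = P_out/ω = 223744/177.6 = 1260 N·m
In lb·ft: 1260/1.356 = 929 lb·ft

929 lb·ft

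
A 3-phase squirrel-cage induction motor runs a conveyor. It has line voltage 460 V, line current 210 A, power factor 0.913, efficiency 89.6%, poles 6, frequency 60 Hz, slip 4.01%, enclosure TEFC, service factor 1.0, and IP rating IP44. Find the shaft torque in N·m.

P_in = √3·V·I·cosφ = 1.732 × 460 × 210 × 0.913 = 152755 W
P_out = η·P_in = 0.896 × 152755 = 136868 W
n_s = 120×60/6 = 1200 rpm; n = 1200×(1−0.0401) = 1152 rpm
ω = 2π×1152/60 = 120.6 rad/s
τ = P_out/ω = 136868/120.6 = 1130 N·m

1130 N·m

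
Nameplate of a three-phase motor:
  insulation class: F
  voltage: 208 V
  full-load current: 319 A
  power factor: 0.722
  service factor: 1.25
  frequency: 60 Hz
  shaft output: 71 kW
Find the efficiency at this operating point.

85.6 %

P_out = 71 kW = 71000 W
P_in = √3·V_L·I_L·cosφ = 1.732 × 208 × 319 × 0.722 = 82973 W
η = P_out / P_in = 71000 / 82973 = 0.856 = 85.6%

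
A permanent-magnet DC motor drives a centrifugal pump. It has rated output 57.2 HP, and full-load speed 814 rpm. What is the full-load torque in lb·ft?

369 lb·ft

P_out = 57.2 × 746 = 42671 W
ω = 2π × 814/60 = 85.24 rad/s
τ = P_out/ω = 42671/85.24 = 500.6 N·m
In lb·ft: 500.6/1.356 = 369 lb·ft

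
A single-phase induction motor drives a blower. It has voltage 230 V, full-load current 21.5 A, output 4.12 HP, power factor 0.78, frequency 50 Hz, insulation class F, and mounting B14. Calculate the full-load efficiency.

P_out = 4.12 × 746 = 3074 W
P_in = V·I·cosφ = 230 × 21.5 × 0.78 = 3857 W
η = P_out / P_in = 3074 / 3857 = 0.797 = 79.7%

79.7 %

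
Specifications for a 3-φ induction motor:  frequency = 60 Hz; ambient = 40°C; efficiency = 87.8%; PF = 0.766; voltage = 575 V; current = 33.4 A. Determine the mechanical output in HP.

30 HP

P_in = √3·V·I·cosφ = 1.732 × 575 × 33.4 × 0.766 = 25480 W
P_out = η·P_in = 0.878 × 25480 = 22371 W
= 22371/746 = 30 HP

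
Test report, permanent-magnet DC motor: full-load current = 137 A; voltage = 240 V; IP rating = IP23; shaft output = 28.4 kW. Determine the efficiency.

P_out = 28.4 kW = 28400 W
P_in = V·I = 240 × 137 = 32880 W
η = P_out / P_in = 28400 / 32880 = 0.864 = 86.4%

86.4 %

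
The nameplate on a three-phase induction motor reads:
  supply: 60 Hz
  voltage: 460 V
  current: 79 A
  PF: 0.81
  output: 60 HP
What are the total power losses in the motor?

6220 W

P_in = √3·V·I·cosφ = 1.732×460×79×0.81 = 50982 W
P_out = 60×746 = 44760 W
Losses = P_in − P_out = 50982 − 44760 = 6222 W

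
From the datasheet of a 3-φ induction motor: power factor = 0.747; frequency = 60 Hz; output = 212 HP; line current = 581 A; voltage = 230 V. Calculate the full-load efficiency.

91.5 %

P_out = 212 × 746 = 158152 W
P_in = √3·V_L·I_L·cosφ = 1.732 × 230 × 581 × 0.747 = 172891 W
η = P_out / P_in = 158152 / 172891 = 0.915 = 91.5%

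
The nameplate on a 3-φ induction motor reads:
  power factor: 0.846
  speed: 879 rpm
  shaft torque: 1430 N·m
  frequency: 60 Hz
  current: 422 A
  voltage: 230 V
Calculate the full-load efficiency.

92.6 %

ω = 2π × 879/60 = 92.05 rad/s; P_out = τω = 1430 × 92.05 = 131632 W
P_in = √3·V_L·I_L·cosφ = 1.732 × 230 × 422 × 0.846 = 142219 W
η = P_out / P_in = 131632 / 142219 = 0.926 = 92.6%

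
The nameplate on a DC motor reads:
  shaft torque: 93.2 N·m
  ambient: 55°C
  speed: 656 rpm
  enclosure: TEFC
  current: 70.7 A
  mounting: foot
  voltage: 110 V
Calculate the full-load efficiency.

82.3 %

ω = 2π × 656/60 = 68.7 rad/s; P_out = τω = 93.2 × 68.7 = 6403 W
P_in = V·I = 110 × 70.7 = 7777 W
η = P_out / P_in = 6403 / 7777 = 0.823 = 82.3%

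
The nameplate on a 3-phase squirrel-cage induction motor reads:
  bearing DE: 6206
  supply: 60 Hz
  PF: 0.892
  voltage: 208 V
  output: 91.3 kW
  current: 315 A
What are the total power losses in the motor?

P_in = √3·V·I·cosφ = 1.732×208×315×0.892 = 101225 W
P_out = 91300 W
Losses = P_in − P_out = 101225 − 91300 = 9925 W

9.93 kW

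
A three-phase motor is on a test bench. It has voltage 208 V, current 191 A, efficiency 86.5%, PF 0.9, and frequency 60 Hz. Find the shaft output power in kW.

P_in = √3·V·I·cosφ = 1.732 × 208 × 191 × 0.9 = 61928 W
P_out = η·P_in = 0.865 × 61928 = 53568 W

53.6 kW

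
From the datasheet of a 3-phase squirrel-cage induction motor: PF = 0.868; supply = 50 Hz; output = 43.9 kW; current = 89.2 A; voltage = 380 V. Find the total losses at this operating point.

7060 W

P_in = √3·V·I·cosφ = 1.732×380×89.2×0.868 = 50958 W
P_out = 43900 W
Losses = P_in − P_out = 50958 − 43900 = 7058 W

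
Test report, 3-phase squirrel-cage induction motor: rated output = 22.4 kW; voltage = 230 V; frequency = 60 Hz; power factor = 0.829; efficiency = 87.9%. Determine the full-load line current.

P_out = 22.4 kW = 22400 W
P_in = P_out / η = 22400 / 0.879 = 25484 W
I_L = P_in / (√3·V_L·cosφ) = 25484 / (1.732 × 230 × 0.829) = 77.2 A

77.2 A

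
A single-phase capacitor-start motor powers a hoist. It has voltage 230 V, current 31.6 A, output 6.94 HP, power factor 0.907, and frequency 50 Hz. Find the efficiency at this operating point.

P_out = 6.94 × 746 = 5177 W
P_in = V·I·cosφ = 230 × 31.6 × 0.907 = 6592 W
η = P_out / P_in = 5177 / 6592 = 0.785 = 78.5%

78.5 %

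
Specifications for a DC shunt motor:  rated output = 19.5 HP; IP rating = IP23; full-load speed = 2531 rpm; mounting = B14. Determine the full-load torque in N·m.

54.9 N·m

P_out = 19.5 × 746 = 14547 W
ω = 2π × 2531/60 = 265 rad/s
τ = P_out/ω = 14547/265 = 54.9 N·m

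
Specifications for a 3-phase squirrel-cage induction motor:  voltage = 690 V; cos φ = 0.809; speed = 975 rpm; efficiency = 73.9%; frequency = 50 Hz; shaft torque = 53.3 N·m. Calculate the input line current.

7.62 A

ω = 2π×975/60 = 102.1 rad/s; P_out = τω = 53.3 × 102.1 = 5442 W
P_in = P_out / η = 5442 / 0.739 = 7364 W
I_L = P_in / (√3·V_L·cosφ) = 7364 / (1.732 × 690 × 0.809) = 7.62 A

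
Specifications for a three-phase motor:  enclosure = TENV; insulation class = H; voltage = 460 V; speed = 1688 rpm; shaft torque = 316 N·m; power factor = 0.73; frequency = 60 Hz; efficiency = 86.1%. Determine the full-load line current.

ω = 2π×1688/60 = 176.8 rad/s; P_out = τω = 316 × 176.8 = 55869 W
P_in = P_out / η = 55869 / 0.861 = 64889 W
I_L = P_in / (√3·V_L·cosφ) = 64889 / (1.732 × 460 × 0.73) = 112 A

112 A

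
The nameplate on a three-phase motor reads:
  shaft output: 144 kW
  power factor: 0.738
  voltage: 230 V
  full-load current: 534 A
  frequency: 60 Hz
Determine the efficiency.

91.7 %

P_out = 144 kW = 144000 W
P_in = √3·V_L·I_L·cosφ = 1.732 × 230 × 534 × 0.738 = 156990 W
η = P_out / P_in = 144000 / 156990 = 0.917 = 91.7%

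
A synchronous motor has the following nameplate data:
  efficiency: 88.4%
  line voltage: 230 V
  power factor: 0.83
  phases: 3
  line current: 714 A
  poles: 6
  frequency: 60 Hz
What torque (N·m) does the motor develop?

P_in = √3·V·I·cosφ = 1.732 × 230 × 714 × 0.83 = 236076 W
P_out = η·P_in = 0.884 × 236076 = 208691 W
n = n_s = 120×60/6 = 1200 rpm (synchronous)
ω = 2π×1200/60 = 125.7 rad/s
τ = P_out/ω = 208691/125.7 = 1660 N·m

1660 N·m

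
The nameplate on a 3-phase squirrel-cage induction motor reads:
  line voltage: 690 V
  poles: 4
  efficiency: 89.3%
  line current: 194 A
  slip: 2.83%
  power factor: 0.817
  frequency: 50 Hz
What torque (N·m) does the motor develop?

P_in = √3·V·I·cosφ = 1.732 × 690 × 194 × 0.817 = 189418 W
P_out = η·P_in = 0.893 × 189418 = 169150 W
n_s = 120×50/4 = 1500 rpm; n = 1500×(1−0.0283) = 1458 rpm
ω = 2π×1458/60 = 152.7 rad/s
τ = P_out/ω = 169150/152.7 = 1110 N·m

1110 N·m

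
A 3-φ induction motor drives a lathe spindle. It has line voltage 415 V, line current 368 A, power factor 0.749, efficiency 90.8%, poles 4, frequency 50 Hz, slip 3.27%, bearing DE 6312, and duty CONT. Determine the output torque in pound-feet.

873 lb·ft

P_in = √3·V·I·cosφ = 1.732 × 415 × 368 × 0.749 = 198119 W
P_out = η·P_in = 0.908 × 198119 = 179892 W
n_s = 120×50/4 = 1500 rpm; n = 1500×(1−0.0327) = 1451 rpm
ω = 2π×1451/60 = 151.9 rad/s
τ = P_out/ω = 179892/151.9 = 1184 N·m
In lb·ft: 1184/1.356 = 873 lb·ft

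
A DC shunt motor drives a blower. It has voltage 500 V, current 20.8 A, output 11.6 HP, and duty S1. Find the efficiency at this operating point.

P_out = 11.6 × 746 = 8654 W
P_in = V·I = 500 × 20.8 = 10400 W
η = P_out / P_in = 8654 / 10400 = 0.832 = 83.2%

83.2 %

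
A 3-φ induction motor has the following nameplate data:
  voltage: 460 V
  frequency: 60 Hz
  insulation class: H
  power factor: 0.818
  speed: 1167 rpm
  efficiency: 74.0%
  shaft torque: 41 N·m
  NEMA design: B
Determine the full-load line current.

ω = 2π×1167/60 = 122.2 rad/s; P_out = τω = 41 × 122.2 = 5010 W
P_in = P_out / η = 5010 / 0.740 = 6770 W
I_L = P_in / (√3·V_L·cosφ) = 6770 / (1.732 × 460 × 0.818) = 10.4 A

10.4 A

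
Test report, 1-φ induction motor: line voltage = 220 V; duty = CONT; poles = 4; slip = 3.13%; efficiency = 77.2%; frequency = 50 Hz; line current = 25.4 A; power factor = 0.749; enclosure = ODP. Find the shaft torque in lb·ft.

P_in = V·I·cosφ = 220 × 25.4 × 0.749 = 4185 W
P_out = η·P_in = 0.772 × 4185 = 3231 W
n_s = 120×50/4 = 1500 rpm; n = 1500×(1−0.0313) = 1453 rpm
ω = 2π×1453/60 = 152.2 rad/s
τ = P_out/ω = 3231/152.2 = 21.23 N·m
In lb·ft: 21.23/1.356 = 15.7 lb·ft

15.7 lb·ft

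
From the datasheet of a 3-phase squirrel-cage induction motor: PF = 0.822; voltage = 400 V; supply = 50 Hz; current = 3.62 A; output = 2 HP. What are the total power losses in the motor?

P_in = √3·V·I·cosφ = 1.732×400×3.62×0.822 = 2062 W
P_out = 2×746 = 1492 W
Losses = P_in − P_out = 2062 − 1492 = 570 W

570 W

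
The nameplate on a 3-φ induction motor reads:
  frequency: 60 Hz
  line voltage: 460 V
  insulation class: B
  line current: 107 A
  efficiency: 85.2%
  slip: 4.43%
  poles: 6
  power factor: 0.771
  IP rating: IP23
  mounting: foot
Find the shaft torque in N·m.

466 N·m

P_in = √3·V·I·cosφ = 1.732 × 460 × 107 × 0.771 = 65727 W
P_out = η·P_in = 0.852 × 65727 = 55999 W
n_s = 120×60/6 = 1200 rpm; n = 1200×(1−0.0443) = 1147 rpm
ω = 2π×1147/60 = 120.1 rad/s
τ = P_out/ω = 55999/120.1 = 466 N·m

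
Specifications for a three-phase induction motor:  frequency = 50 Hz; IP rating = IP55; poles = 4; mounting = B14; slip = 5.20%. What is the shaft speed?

n_s = 120f/p = 120×50/4 = 1500 rpm
n = n_s(1 − s) = 1500 × (1 − 0.052) = 1422 rpm

1422 rpm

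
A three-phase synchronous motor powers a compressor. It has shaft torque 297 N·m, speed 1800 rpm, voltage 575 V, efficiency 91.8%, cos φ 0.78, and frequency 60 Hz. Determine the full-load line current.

78.5 A

ω = 2π×1800/60 = 188.5 rad/s; P_out = τω = 297 × 188.5 = 55985 W
P_in = P_out / η = 55985 / 0.918 = 60986 W
I_L = P_in / (√3·V_L·cosφ) = 60986 / (1.732 × 575 × 0.78) = 78.5 A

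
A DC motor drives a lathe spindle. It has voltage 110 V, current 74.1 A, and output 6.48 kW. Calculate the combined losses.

P_in = V·I = 110×74.1 = 8151 W
P_out = 6480 W
Losses = P_in − P_out = 8151 − 6480 = 1671 W

1670 W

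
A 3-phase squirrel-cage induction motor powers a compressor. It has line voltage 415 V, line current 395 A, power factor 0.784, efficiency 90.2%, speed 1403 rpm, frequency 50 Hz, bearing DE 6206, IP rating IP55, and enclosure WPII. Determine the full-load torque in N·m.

1370 N·m

P_in = √3·V·I·cosφ = 1.732 × 415 × 395 × 0.784 = 222592 W
P_out = η·P_in = 0.902 × 222592 = 200778 W
n = 1403 rpm
ω = 2π×1403/60 = 146.9 rad/s
τ = P_out/ω = 200778/146.9 = 1370 N·m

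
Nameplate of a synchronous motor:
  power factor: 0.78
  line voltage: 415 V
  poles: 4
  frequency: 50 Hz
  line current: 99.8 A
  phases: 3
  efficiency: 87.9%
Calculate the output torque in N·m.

P_in = √3·V·I·cosφ = 1.732 × 415 × 99.8 × 0.78 = 55953 W
P_out = η·P_in = 0.879 × 55953 = 49183 W
n = n_s = 120×50/4 = 1500 rpm (synchronous)
ω = 2π×1500/60 = 157.1 rad/s
τ = P_out/ω = 49183/157.1 = 313 N·m

313 N·m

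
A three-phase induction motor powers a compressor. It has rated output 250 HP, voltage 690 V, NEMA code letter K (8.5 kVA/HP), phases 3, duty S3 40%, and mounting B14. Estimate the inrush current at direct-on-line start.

S_LR = 8.5 × 250 = 2125 kVA
I_LR = S_LR/(√3·V_L) = 2125000/(1.732×690) = 1780 A

1780 A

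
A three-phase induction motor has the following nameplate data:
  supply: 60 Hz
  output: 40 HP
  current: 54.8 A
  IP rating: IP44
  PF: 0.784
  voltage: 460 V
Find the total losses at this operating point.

4390 W

P_in = √3·V·I·cosφ = 1.732×460×54.8×0.784 = 34230 W
P_out = 40×746 = 29840 W
Losses = P_in − P_out = 34230 − 29840 = 4390 W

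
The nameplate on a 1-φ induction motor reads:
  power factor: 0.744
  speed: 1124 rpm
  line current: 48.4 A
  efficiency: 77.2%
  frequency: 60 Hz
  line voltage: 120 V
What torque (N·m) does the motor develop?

P_in = V·I·cosφ = 120 × 48.4 × 0.744 = 4321 W
P_out = η·P_in = 0.772 × 4321 = 3336 W
n = 1124 rpm
ω = 2π×1124/60 = 117.7 rad/s
τ = P_out/ω = 3336/117.7 = 28.3 N·m

28.3 N·m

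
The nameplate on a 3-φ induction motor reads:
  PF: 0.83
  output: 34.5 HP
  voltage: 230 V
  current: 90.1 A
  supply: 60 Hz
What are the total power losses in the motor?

P_in = √3·V·I·cosφ = 1.732×230×90.1×0.83 = 29791 W
P_out = 34.5×746 = 25737 W
Losses = P_in − P_out = 29791 − 25737 = 4054 W

4050 W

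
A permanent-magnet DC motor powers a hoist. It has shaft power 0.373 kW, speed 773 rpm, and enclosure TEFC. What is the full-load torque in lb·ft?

ω = 2π × 773/60 = 80.95 rad/s
τ = P/ω = 373/80.95 = 4.608 N·m
In lb·ft: 4.608/1.356 = 3.4 lb·ft

3.4 lb·ft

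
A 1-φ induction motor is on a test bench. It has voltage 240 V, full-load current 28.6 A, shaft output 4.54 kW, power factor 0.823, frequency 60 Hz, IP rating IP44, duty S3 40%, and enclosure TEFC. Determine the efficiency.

80.4 %

P_out = 4.54 kW = 4540 W
P_in = V·I·cosφ = 240 × 28.6 × 0.823 = 5649 W
η = P_out / P_in = 4540 / 5649 = 0.804 = 80.4%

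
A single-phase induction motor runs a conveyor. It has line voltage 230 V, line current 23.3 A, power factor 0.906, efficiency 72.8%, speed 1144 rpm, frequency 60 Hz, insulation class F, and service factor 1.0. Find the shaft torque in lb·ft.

21.8 lb·ft

P_in = V·I·cosφ = 230 × 23.3 × 0.906 = 4855 W
P_out = η·P_in = 0.728 × 4855 = 3534 W
n = 1144 rpm
ω = 2π×1144/60 = 119.8 rad/s
τ = P_out/ω = 3534/119.8 = 29.5 N·m
In lb·ft: 29.5/1.356 = 21.8 lb·ft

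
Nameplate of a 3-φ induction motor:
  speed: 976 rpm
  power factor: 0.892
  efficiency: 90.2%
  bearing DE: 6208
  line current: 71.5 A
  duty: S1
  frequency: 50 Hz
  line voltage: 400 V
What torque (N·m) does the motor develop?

390 N·m

P_in = √3·V·I·cosφ = 1.732 × 400 × 71.5 × 0.892 = 44185 W
P_out = η·P_in = 0.902 × 44185 = 39855 W
n = 976 rpm
ω = 2π×976/60 = 102.2 rad/s
τ = P_out/ω = 39855/102.2 = 390 N·m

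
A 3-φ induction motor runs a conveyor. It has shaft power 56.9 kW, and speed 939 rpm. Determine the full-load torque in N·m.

ω = 2π × 939/60 = 98.33 rad/s
τ = P/ω = 56900/98.33 = 579 N·m

579 N·m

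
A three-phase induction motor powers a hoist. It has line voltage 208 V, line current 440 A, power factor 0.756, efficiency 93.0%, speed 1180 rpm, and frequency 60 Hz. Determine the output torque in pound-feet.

665 lb·ft

P_in = √3·V·I·cosφ = 1.732 × 208 × 440 × 0.756 = 119836 W
P_out = η·P_in = 0.93 × 119836 = 111447 W
n = 1180 rpm
ω = 2π×1180/60 = 123.6 rad/s
τ = P_out/ω = 111447/123.6 = 901.7 N·m
In lb·ft: 901.7/1.356 = 665 lb·ft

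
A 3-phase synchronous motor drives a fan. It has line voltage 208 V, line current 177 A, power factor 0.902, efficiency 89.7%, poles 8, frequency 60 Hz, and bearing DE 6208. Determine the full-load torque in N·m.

P_in = √3·V·I·cosφ = 1.732 × 208 × 177 × 0.902 = 57516 W
P_out = η·P_in = 0.897 × 57516 = 51592 W
n = n_s = 120×60/8 = 900 rpm (synchronous)
ω = 2π×900/60 = 94.25 rad/s
τ = P_out/ω = 51592/94.25 = 547 N·m

547 N·m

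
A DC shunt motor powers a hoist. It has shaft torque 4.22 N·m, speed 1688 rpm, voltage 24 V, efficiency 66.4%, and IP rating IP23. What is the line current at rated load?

46.8 A

ω = 2π×1688/60 = 176.8 rad/s; P_out = τω = 4.22 × 176.8 = 746 W
P_in = P_out / η = 746 / 0.664 = 1123 W
I = P_in / V = 1123 / 24 = 46.8 A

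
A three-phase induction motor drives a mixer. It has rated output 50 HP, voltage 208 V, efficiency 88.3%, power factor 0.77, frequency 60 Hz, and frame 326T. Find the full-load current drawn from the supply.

P_out = 50 × 746 = 37300 W
P_in = P_out / η = 37300 / 0.883 = 42242 W
I_L = P_in / (√3·V_L·cosφ) = 42242 / (1.732 × 208 × 0.77) = 152 A

152 A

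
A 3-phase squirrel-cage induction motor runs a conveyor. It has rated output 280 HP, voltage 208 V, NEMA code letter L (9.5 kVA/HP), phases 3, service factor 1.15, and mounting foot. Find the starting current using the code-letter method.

S_LR = 9.5 × 280 = 2660 kVA
I_LR = S_LR/(√3·V_L) = 2660000/(1.732×208) = 7380 A

7380 A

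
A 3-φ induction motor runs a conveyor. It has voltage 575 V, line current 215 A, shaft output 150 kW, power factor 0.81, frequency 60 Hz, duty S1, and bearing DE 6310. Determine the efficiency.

86.5 %

P_out = 150 kW = 150000 W
P_in = √3·V_L·I_L·cosφ = 1.732 × 575 × 215 × 0.81 = 173436 W
η = P_out / P_in = 150000 / 173436 = 0.865 = 86.5%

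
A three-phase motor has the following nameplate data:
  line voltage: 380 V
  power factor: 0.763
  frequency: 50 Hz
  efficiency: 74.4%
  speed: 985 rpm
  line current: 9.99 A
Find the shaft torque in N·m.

P_in = √3·V·I·cosφ = 1.732 × 380 × 9.99 × 0.763 = 5017 W
P_out = η·P_in = 0.744 × 5017 = 3733 W
n = 985 rpm
ω = 2π×985/60 = 103.1 rad/s
τ = P_out/ω = 3733/103.1 = 36.2 N·m

36.2 N·m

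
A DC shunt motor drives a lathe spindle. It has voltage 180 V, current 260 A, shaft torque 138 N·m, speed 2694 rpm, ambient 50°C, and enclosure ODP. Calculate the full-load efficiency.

83.2 %

ω = 2π × 2694/60 = 282.1 rad/s; P_out = τω = 138 × 282.1 = 38930 W
P_in = V·I = 180 × 260 = 46800 W
η = P_out / P_in = 38930 / 46800 = 0.832 = 83.2%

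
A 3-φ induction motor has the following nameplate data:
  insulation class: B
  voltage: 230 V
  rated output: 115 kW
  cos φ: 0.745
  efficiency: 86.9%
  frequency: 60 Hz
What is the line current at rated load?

446 A

P_out = 115 kW = 115000 W
P_in = P_out / η = 115000 / 0.869 = 132336 W
I_L = P_in / (√3·V_L·cosφ) = 132336 / (1.732 × 230 × 0.745) = 446 A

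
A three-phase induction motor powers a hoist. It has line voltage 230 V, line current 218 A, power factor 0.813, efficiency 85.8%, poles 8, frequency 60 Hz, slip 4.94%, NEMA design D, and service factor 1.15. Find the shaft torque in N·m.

P_in = √3·V·I·cosφ = 1.732 × 230 × 218 × 0.813 = 70603 W
P_out = η·P_in = 0.858 × 70603 = 60577 W
n_s = 120×60/8 = 900 rpm; n = 900×(1−0.0494) = 856 rpm
ω = 2π×856/60 = 89.64 rad/s
τ = P_out/ω = 60577/89.64 = 676 N·m

676 N·m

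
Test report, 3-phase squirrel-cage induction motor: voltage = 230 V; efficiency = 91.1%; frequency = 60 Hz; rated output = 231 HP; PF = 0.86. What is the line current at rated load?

P_out = 231 × 746 = 172326 W
P_in = P_out / η = 172326 / 0.911 = 189161 W
I_L = P_in / (√3·V_L·cosφ) = 189161 / (1.732 × 230 × 0.86) = 552 A

552 A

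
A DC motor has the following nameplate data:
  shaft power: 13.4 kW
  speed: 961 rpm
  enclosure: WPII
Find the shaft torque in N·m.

ω = 2π × 961/60 = 100.6 rad/s
τ = P/ω = 13400/100.6 = 133 N·m

133 N·m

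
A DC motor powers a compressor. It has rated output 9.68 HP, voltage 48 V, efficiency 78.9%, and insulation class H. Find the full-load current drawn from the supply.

P_out = 9.68 × 746 = 7221 W
P_in = P_out / η = 7221 / 0.789 = 9152 W
I = P_in / V = 9152 / 48 = 191 A

191 A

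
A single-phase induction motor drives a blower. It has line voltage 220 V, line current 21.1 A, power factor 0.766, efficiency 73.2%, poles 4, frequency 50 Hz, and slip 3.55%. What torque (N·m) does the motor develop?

P_in = V·I·cosφ = 220 × 21.1 × 0.766 = 3556 W
P_out = η·P_in = 0.732 × 3556 = 2603 W
n_s = 120×50/4 = 1500 rpm; n = 1500×(1−0.0355) = 1447 rpm
ω = 2π×1447/60 = 151.5 rad/s
τ = P_out/ω = 2603/151.5 = 17.2 N·m

17.2 N·m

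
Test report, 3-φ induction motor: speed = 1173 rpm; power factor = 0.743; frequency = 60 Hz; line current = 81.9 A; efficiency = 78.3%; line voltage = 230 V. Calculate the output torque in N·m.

P_in = √3·V·I·cosφ = 1.732 × 230 × 81.9 × 0.743 = 24241 W
P_out = η·P_in = 0.783 × 24241 = 18981 W
n = 1173 rpm
ω = 2π×1173/60 = 122.8 rad/s
τ = P_out/ω = 18981/122.8 = 155 N·m

155 N·m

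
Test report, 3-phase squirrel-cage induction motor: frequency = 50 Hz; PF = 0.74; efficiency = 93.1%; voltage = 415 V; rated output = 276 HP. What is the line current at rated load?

416 A

P_out = 276 × 746 = 205896 W
P_in = P_out / η = 205896 / 0.931 = 221156 W
I_L = P_in / (√3·V_L·cosφ) = 221156 / (1.732 × 415 × 0.74) = 416 A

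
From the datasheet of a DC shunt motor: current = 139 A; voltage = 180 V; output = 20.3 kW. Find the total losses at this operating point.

P_in = V·I = 180×139 = 25020 W
P_out = 20300 W
Losses = P_in − P_out = 25020 − 20300 = 4720 W

4720 W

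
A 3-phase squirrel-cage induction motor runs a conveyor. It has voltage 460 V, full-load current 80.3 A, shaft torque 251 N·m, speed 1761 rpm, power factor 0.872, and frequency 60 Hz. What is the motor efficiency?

ω = 2π × 1761/60 = 184.4 rad/s; P_out = τω = 251 × 184.4 = 46284 W
P_in = √3·V_L·I_L·cosφ = 1.732 × 460 × 80.3 × 0.872 = 55788 W
η = P_out / P_in = 46284 / 55788 = 0.830 = 83.0%

83.0 %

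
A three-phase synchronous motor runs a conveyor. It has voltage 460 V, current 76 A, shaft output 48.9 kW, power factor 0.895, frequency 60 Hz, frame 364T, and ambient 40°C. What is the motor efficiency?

P_out = 48.9 kW = 48900 W
P_in = √3·V_L·I_L·cosφ = 1.732 × 460 × 76 × 0.895 = 54193 W
η = P_out / P_in = 48900 / 54193 = 0.902 = 90.2%

90.2 %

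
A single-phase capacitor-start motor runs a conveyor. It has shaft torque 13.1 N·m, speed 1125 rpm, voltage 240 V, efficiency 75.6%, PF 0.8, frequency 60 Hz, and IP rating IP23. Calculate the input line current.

ω = 2π×1125/60 = 117.8 rad/s; P_out = τω = 13.1 × 117.8 = 1543 W
P_in = P_out / η = 1543 / 0.756 = 2041 W
I = P_in / (V·cosφ) = 2041 / (240 × 0.8) = 10.6 A

10.6 A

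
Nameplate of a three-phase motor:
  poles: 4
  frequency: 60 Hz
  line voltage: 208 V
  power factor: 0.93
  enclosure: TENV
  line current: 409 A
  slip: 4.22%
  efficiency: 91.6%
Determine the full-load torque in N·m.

695 N·m

P_in = √3·V·I·cosφ = 1.732 × 208 × 409 × 0.93 = 137031 W
P_out = η·P_in = 0.916 × 137031 = 125520 W
n_s = 120×60/4 = 1800 rpm; n = 1800×(1−0.0422) = 1724 rpm
ω = 2π×1724/60 = 180.5 rad/s
τ = P_out/ω = 125520/180.5 = 695 N·m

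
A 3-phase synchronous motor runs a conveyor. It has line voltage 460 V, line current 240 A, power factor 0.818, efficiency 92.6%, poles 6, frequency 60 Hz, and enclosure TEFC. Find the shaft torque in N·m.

1150 N·m

P_in = √3·V·I·cosφ = 1.732 × 460 × 240 × 0.818 = 156412 W
P_out = η·P_in = 0.926 × 156412 = 144838 W
n = n_s = 120×60/6 = 1200 rpm (synchronous)
ω = 2π×1200/60 = 125.7 rad/s
τ = P_out/ω = 144838/125.7 = 1150 N·m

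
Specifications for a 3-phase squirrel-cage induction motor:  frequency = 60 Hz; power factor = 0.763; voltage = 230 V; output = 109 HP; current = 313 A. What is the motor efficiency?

P_out = 109 × 746 = 81314 W
P_in = √3·V_L·I_L·cosφ = 1.732 × 230 × 313 × 0.763 = 95136 W
η = P_out / P_in = 81314 / 95136 = 0.855 = 85.5%

85.5 %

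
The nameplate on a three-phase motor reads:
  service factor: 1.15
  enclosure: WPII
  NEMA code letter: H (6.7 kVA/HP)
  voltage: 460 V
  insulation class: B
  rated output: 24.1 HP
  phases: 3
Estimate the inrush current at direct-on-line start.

203 A

S_LR = 6.7 × 24.1 = 161.47 kVA
I_LR = S_LR/(√3·V_L) = 161470/(1.732×460) = 203 A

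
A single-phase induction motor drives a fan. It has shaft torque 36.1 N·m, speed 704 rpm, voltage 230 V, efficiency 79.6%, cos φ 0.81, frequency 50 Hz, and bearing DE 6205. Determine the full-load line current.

ω = 2π×704/60 = 73.72 rad/s; P_out = τω = 36.1 × 73.72 = 2661 W
P_in = P_out / η = 2661 / 0.796 = 3343 W
I = P_in / (V·cosφ) = 3343 / (230 × 0.81) = 17.9 A

17.9 A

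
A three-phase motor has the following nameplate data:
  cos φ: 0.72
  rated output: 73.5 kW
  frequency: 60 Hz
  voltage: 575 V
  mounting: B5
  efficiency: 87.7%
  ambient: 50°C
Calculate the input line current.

P_out = 73.5 kW = 73500 W
P_in = P_out / η = 73500 / 0.877 = 83808 W
I_L = P_in / (√3·V_L·cosφ) = 83808 / (1.732 × 575 × 0.72) = 117 A

117 A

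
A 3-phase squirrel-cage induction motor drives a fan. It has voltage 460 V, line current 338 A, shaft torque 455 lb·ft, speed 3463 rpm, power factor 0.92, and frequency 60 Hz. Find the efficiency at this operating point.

τ = 455 lb·ft × 1.356 = 617 N·m
ω = 2π × 3463/60 = 362.6 rad/s; P_out = τω = 617 × 362.6 = 223724 W
P_in = √3·V_L·I_L·cosφ = 1.732 × 460 × 338 × 0.92 = 247748 W
η = P_out / P_in = 223724 / 247748 = 0.903 = 90.3%

90.3 %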